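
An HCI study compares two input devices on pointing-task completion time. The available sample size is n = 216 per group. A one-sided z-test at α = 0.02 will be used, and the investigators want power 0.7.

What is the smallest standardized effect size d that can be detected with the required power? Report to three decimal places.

Required noncentrality: δ = z_{0.02} + z_{0.30} = 2.054 + 0.524 = 2.578.
δ = d·√(n/2) ⇒ d = δ/√(n/2) = 2.578/√(216/2) = 0.2481.

d ≈ 0.248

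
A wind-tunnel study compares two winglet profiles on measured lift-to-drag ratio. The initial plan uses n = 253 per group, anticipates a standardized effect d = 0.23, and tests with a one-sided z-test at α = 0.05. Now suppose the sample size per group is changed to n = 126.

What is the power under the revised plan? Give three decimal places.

Power ≈ 0.572

With n = 126 per group: δ = d·√(n/2) = 0.23 × √(126/2) = 1.8256. Critical value z_{0.05} = 1.645.
Revised power = P(Z > 1.645 − δ) = Φ(0.181) = 0.5717.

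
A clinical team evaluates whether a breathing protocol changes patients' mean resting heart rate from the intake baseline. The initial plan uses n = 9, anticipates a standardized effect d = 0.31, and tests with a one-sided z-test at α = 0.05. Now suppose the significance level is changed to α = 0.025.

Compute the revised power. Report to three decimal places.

Power ≈ 0.152

δ = d·√n = 0.31 × √9 = 0.9300 (unchanged). New critical value: z_{0.025} = 1.960.
Revised power = P(Z > 1.960 − δ) = Φ(-1.030) = 0.1515.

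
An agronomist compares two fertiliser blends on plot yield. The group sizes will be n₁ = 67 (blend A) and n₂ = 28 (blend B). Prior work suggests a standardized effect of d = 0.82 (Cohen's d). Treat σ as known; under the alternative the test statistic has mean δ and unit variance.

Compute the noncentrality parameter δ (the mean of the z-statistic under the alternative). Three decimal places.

δ = d / √(1/n₁ + 1/n₂) = 0.82 / √(1/67 + 1/28) = 3.6439

δ ≈ 3.644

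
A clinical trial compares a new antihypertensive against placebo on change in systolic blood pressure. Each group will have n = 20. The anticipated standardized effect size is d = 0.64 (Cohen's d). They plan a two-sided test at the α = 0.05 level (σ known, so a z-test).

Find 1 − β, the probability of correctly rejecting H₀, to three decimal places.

Power ≈ 0.526

Noncentrality parameter: δ = d·√(n/2) = 0.64 × √(20/2) = 2.0239
Two-sided α = 0.05 → critical value z_{0.025} = 1.960.
Power = Φ(δ − 1.960) + Φ(−δ − 1.960) = Φ(0.064) + Φ(-3.984) = 0.5255 + 0.0000 = 0.5255.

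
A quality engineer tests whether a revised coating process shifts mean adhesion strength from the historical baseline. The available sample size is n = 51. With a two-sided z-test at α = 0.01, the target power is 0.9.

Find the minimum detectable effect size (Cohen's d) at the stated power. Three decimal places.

d ≈ 0.540

Need Φ(δ − 2.576) = 0.9, so δ = 2.576 + 1.282 = 3.857.
(Lower-tail contribution to power is negligible for δ > 0.)
δ = d·√n ⇒ d = δ/√n = 3.857/√51 = 0.5401.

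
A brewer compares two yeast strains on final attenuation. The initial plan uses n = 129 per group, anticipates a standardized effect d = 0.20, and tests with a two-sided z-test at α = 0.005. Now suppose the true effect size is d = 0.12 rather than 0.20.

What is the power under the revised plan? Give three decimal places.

With d = 0.12: δ = d·√(n/2) = 0.12 × √(129/2) = 0.9637. Critical value z_{0.0025} = 2.807.
Revised power = Φ(δ − 2.807) + Φ(−δ − 2.807) = Φ(-1.843) + Φ(-3.771) = 0.0326 + 0.0001 = 0.0327.

Power ≈ 0.033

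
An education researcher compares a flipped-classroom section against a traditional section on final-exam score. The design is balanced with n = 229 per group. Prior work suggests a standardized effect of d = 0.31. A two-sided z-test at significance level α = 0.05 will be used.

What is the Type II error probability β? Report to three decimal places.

Noncentrality parameter: δ = d·√(n/2) = 0.31 × √(229/2) = 3.3171
Critical value for a two-sided test at α = 0.05: z_{α/2} = 1.960.
Power = Φ(δ − 1.960) + Φ(−δ − 1.960) = Φ(1.357) + Φ(-5.277) = 0.9126 + 0.0000 = 0.9126.
Type II error: β = 1 − power = 1 − 0.9126 = 0.0874.

β ≈ 0.087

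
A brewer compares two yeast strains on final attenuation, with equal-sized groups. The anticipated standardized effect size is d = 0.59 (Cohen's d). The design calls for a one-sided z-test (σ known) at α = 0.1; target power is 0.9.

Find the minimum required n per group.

n = 38 per group

For power 0.9 need Φ(δ − z_{0.1}) = 0.9, so δ = z_{0.1} + z_{0.10} = 1.282 + 1.282 = 2.563.
δ = d·√(n/2) ⇒ n = 2(δ/d)² = 2 × (2.563 / 0.59)² = 37.74.
Rounding up, n = 38 per group.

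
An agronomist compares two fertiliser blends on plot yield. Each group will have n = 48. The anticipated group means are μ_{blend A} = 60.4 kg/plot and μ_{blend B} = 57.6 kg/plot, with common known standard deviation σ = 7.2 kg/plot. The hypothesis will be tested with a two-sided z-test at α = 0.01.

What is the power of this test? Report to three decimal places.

Power ≈ 0.251

Standardized effect: d = |μ_{blend A} − μ_{blend B}| / σ = |60.4 − 57.6| / 7.2 = 0.3889
Noncentrality parameter: δ = d·√(n/2) = 0.3889 × √(48/2) = 1.9052
Two-sided α = 0.01 → critical value z_{0.005} = 2.576.
Power = Φ(δ − 2.576) + Φ(−δ − 2.576) = Φ(-0.671) + Φ(-4.481) = 0.2512 + 0.0000 = 0.2512.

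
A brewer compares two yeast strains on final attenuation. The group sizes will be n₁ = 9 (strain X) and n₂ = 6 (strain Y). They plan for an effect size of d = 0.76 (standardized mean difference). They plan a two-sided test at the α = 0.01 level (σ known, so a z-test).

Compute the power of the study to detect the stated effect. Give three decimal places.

Power ≈ 0.128

Noncentrality parameter: δ = d / √(1/n₁ + 1/n₂) = 0.76 / √(1/9 + 1/6) = 1.4420
Two-sided α = 0.01 → critical value z_{0.005} = 2.576.
Power = Φ(δ − 2.576) + Φ(−δ − 2.576) = Φ(-1.134) + Φ(-4.018) = 0.1284 + 0.0000 = 0.1285.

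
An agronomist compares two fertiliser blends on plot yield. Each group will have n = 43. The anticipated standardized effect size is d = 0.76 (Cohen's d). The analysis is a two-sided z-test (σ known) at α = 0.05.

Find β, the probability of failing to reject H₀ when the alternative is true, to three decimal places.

β ≈ 0.059

Noncentrality parameter: δ = d·√(n/2) = 0.76 × √(43/2) = 3.5240
Two-sided α = 0.05 → critical value z_{0.025} = 1.960.
Power = Φ(δ − 1.960) + Φ(−δ − 1.960) = Φ(1.564) + Φ(-5.484) = 0.9411 + 0.0000 = 0.9411.
Type II error: β = 1 − power = 1 − 0.9411 = 0.0589.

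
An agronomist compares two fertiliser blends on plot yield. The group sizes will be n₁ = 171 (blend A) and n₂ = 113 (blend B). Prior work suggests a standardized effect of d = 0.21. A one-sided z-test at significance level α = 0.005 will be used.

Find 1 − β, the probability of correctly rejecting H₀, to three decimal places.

Power ≈ 0.199

Noncentrality parameter: δ = d / √(1/n₁ + 1/n₂) = 0.21 / √(1/171 + 1/113) = 1.7322
Critical value for a one-sided test at α = 0.005: z_α = 2.576.
Power = P(Z > 2.576 − δ) = Φ(-0.844) = 0.1994.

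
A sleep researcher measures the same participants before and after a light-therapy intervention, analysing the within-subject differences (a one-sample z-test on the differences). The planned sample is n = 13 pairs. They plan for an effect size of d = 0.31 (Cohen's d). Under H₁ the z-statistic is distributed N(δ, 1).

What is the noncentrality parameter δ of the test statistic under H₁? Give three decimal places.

δ ≈ 1.118

δ = d·√n = 0.31 × √13 = 1.1177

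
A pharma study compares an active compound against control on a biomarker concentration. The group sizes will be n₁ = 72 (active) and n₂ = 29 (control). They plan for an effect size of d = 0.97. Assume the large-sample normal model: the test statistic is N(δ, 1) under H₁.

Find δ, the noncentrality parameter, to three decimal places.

The noncentrality parameter scales effect size by the design's sample-size factor: δ = d / √(1/n₁ + 1/n₂) = 0.97 / √(1/72 + 1/29) = 4.4104

δ ≈ 4.410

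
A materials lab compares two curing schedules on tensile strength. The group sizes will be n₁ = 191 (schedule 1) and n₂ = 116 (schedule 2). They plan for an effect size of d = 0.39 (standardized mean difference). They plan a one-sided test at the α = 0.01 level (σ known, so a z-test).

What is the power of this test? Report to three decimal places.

Power ≈ 0.838

Noncentrality parameter: δ = d / √(1/n₁ + 1/n₂) = 0.39 / √(1/191 + 1/116) = 3.3131
One-sided α = 0.01 → critical value z_{0.01} = 2.326.
Power = Φ(δ − 2.326) = Φ(0.987) = 0.8381.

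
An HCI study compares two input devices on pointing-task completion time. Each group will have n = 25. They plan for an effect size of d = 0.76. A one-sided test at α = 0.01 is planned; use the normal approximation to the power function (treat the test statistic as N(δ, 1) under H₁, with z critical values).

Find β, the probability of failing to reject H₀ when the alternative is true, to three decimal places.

β ≈ 0.359

Noncentrality parameter: δ = d·√(n/2) = 0.76 × √(25/2) = 2.6870
One-sided α = 0.01 → critical value z_{0.01} = 2.326.
Power = Φ(δ − 2.326) = Φ(0.361) = 0.6408.
Type II error: β = 1 − power = 1 − 0.6408 = 0.3592.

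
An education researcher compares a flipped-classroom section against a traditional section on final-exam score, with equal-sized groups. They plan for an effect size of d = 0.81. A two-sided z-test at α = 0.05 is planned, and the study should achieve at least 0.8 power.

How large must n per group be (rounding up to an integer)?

For power 0.8 need Φ(δ − z_{0.025}) = 0.8, so δ = z_{0.025} + z_{0.20} = 1.960 + 0.842 = 2.802.
(Ignoring the negligible lower-tail rejection probability gives the usual closed-form inversion.)
δ = d·√(n/2) ⇒ n = 2(δ/d)² = 2 × (2.802 / 0.81)² = 23.93.
Round up to the next whole unit.

n = 24 per group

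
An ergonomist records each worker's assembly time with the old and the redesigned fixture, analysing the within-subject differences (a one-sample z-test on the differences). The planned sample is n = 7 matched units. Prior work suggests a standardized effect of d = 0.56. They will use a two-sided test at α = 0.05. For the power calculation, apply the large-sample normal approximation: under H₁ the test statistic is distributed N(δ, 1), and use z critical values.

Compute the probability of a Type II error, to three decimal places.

β ≈ 0.684

Noncentrality parameter: δ = d·√n = 0.56 × √7 = 1.4816
Critical value for a two-sided test at α = 0.05: z_{α/2} = 1.960.
Power = Φ(δ − 1.960) + Φ(−δ − 1.960) = Φ(-0.478) + Φ(-3.442) = 0.3162 + 0.0003 = 0.3165.
Type II error: β = 1 − power = 1 − 0.3165 = 0.6835.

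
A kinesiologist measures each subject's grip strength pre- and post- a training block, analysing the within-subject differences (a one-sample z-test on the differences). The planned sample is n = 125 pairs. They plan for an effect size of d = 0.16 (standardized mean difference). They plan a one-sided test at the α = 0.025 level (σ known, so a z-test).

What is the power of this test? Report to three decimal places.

Noncentrality parameter: δ = d·√n = 0.16 × √125 = 1.7889
One-sided α = 0.025 → critical value z_{0.025} = 1.960.
Power = P(Z > 1.960 − δ) = Φ(-0.171) = 0.4321.

Power ≈ 0.432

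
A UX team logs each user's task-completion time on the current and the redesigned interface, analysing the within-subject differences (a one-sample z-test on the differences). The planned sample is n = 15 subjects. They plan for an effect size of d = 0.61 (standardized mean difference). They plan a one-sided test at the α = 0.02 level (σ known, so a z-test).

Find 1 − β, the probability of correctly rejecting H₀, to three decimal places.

Noncentrality parameter: δ = d·√n = 0.61 × √15 = 2.3625
Critical value for a one-sided test at α = 0.02: z_α = 2.054.
Power = Φ(δ − 2.054) = Φ(0.309) = 0.6213.

Power ≈ 0.621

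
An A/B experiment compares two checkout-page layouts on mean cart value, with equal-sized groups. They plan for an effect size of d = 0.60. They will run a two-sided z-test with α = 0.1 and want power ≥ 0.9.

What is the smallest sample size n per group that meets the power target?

For power 0.9 need Φ(δ − z_{0.05}) = 0.9, so δ = z_{0.05} + z_{0.10} = 1.645 + 1.282 = 2.926.
(Ignoring the negligible lower-tail rejection probability gives the usual closed-form inversion.)
δ = d·√(n/2) ⇒ n = 2(δ/d)² = 2 × (2.926 / 0.60)² = 47.58.
Round up to the next whole unit.

n = 48 per group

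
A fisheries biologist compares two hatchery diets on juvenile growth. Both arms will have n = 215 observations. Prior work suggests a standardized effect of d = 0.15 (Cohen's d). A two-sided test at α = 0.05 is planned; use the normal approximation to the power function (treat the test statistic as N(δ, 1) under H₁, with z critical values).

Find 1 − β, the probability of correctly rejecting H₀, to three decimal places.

Power ≈ 0.343

Noncentrality parameter: δ = d·√(n/2) = 0.15 × √(215/2) = 1.5552
Critical value for a two-sided test at α = 0.05: z_{α/2} = 1.960.
Power = Φ(δ − 1.960) + Φ(−δ − 1.960) = Φ(-0.405) + Φ(-3.515) = 0.3428 + 0.0002 = 0.3431.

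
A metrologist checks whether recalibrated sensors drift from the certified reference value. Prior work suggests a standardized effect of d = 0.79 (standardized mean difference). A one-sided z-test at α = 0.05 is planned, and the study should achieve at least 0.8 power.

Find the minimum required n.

Set Φ(δ − 1.645) = 0.8; then δ − 1.645 = Φ⁻¹(0.8) = 0.842, giving δ = 2.486.
δ = d·√n ⇒ n = (δ/d)² = (2.486 / 0.79)² = 9.91.
Round up to the next whole unit.

n = 10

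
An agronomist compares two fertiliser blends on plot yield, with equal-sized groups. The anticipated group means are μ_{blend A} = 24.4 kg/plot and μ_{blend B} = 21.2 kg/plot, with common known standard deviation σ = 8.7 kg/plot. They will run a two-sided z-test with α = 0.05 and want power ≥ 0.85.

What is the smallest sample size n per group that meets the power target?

n = 133 per group

Standardized effect: d = |μ_{blend A} − μ_{blend B}| / σ = |24.4 − 21.2| / 8.7 = 0.3678
Set Φ(δ − 1.960) = 0.85; then δ − 1.960 = Φ⁻¹(0.85) = 1.036, giving δ = 2.996.
(The Φ(−δ − z_{α/2}) term is vanishingly small for δ > 0 and is dropped in the standard sample-size formula.)
δ = d·√(n/2) ⇒ n = 2(δ/d)² = 2 × (2.996 / 0.3678)² = 132.73.
Rounding up, n = 133 per group.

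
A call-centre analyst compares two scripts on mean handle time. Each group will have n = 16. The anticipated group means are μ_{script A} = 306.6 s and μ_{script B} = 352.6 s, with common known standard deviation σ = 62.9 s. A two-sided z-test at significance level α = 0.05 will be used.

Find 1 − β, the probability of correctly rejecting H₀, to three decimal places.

Power ≈ 0.543

Standardized effect: d = |μ_{script A} − μ_{script B}| / σ = |306.6 − 352.6| / 62.9 = 0.7313
Noncentrality parameter: δ = d·√(n/2) = 0.7313 × √(16/2) = 2.0685
Critical value for a two-sided test at α = 0.05: z_{α/2} = 1.960.
Power = Φ(δ − 1.960) + Φ(−δ − 1.960) = Φ(0.109) + Φ(-4.028) = 0.5432 + 0.0000 = 0.5432.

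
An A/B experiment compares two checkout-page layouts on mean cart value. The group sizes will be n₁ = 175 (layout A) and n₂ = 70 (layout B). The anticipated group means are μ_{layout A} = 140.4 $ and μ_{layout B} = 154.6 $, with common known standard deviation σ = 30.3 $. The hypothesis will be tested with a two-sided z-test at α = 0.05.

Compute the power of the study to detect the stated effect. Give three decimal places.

Standardized effect: d = |μ_{layout A} − μ_{layout B}| / σ = |140.4 − 154.6| / 30.3 = 0.4686
Noncentrality parameter: δ = d / √(1/n₁ + 1/n₂) = 0.4686 / √(1/175 + 1/70) = 3.3138
Critical value for a two-sided test at α = 0.05: z_{α/2} = 1.960.
Power = Φ(δ − 1.960) + Φ(−δ − 1.960) = Φ(1.354) + Φ(-5.274) = 0.9121 + 0.0000 = 0.9121.

Power ≈ 0.912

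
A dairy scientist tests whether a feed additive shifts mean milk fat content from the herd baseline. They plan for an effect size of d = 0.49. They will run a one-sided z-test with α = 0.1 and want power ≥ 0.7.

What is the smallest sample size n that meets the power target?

Set Φ(δ − 1.282) = 0.7; then δ − 1.282 = Φ⁻¹(0.7) = 0.524, giving δ = 1.806.
δ = d·√n ⇒ n = (δ/d)² = (1.806 / 0.49)² = 13.58.
Rounding up, n = 14.

n = 14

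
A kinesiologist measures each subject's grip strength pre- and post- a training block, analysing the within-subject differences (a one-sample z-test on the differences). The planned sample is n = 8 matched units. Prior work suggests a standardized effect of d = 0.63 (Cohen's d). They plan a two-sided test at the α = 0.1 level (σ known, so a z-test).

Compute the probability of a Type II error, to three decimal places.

Noncentrality parameter: δ = d·√n = 0.63 × √8 = 1.7819
Two-sided α = 0.1 → critical value z_{0.05} = 1.645.
Power = Φ(δ − 1.645) + Φ(−δ − 1.645) = Φ(0.137) + Φ(-3.427) = 0.5545 + 0.0003 = 0.5548.
Type II error: β = 1 − power = 1 − 0.5548 = 0.4452.

β ≈ 0.445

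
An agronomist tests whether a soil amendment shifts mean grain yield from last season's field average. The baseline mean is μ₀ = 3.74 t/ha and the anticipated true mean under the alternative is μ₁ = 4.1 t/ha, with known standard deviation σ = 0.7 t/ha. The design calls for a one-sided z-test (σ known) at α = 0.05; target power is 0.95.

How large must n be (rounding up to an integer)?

Standardized effect: d = |μ₁ − μ₀| / σ = |4.1 − 3.74| / 0.7 = 0.5143
For power 0.95 need Φ(δ − z_{0.05}) = 0.95, so δ = z_{0.05} + z_{0.05} = 1.645 + 1.645 = 3.290.
δ = d·√n ⇒ n = (δ/d)² = (3.290 / 0.5143)² = 40.92.
Rounding up, n = 41.

n = 41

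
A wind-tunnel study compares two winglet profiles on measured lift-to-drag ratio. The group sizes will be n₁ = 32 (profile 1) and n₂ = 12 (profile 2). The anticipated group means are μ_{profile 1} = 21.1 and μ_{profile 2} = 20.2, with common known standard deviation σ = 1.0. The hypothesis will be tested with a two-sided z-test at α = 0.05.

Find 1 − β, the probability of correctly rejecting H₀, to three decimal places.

Standardized effect: d = |μ_{profile 1} − μ_{profile 2}| / σ = |21.1 − 20.2| / 1.0 = 0.9000
Noncentrality parameter: δ = d / √(1/n₁ + 1/n₂) = 0.9000 / √(1/32 + 1/12) = 2.6588
Two-sided α = 0.05 → critical value z_{0.025} = 1.960.
Power = Φ(δ − 1.960) + Φ(−δ − 1.960) = Φ(0.699) + Φ(-4.619) = 0.7577 + 0.0000 = 0.7577.

Power ≈ 0.758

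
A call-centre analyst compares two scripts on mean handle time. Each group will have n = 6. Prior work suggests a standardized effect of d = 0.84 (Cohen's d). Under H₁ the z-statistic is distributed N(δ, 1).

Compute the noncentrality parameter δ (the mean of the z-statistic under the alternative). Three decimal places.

The noncentrality parameter scales effect size by the design's sample-size factor: δ = d·√(n/2) = 0.84 × √(6/2) = 1.4549

δ ≈ 1.455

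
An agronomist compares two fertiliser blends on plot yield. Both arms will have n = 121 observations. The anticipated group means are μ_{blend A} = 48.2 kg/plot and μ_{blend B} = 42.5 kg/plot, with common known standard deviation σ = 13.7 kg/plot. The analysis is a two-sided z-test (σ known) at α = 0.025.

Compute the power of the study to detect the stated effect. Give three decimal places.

Standardized effect: d = |μ_{blend A} − μ_{blend B}| / σ = |48.2 − 42.5| / 13.7 = 0.4161
Noncentrality parameter: δ = d·√(n/2) = 0.4161 × √(121/2) = 3.2362
Critical value for a two-sided test at α = 0.025: z_{α/2} = 2.241.
Power = Φ(δ − 2.241) + Φ(−δ − 2.241) = Φ(0.995) + Φ(-5.478) = 0.8401 + 0.0000 = 0.8401.

Power ≈ 0.840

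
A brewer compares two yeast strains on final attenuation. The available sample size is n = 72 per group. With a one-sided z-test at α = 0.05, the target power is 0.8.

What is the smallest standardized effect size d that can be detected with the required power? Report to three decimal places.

d ≈ 0.414

Need Φ(δ − 1.645) = 0.8, so δ = 1.645 + 0.842 = 2.486.
δ = d·√(n/2) ⇒ d = δ/√(n/2) = 2.486/√(72/2) = 0.4144.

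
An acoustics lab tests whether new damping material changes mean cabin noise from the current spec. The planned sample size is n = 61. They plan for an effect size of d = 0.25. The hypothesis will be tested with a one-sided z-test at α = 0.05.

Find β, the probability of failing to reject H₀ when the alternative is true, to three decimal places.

Noncentrality parameter: δ = d·√n = 0.25 × √61 = 1.9526
Critical value for a one-sided test at α = 0.05: z_α = 1.645.
Power = P(Z > 1.645 − δ) = Φ(0.308) = 0.6208.
Type II error: β = 1 − power = 1 − 0.6208 = 0.3792.

β ≈ 0.379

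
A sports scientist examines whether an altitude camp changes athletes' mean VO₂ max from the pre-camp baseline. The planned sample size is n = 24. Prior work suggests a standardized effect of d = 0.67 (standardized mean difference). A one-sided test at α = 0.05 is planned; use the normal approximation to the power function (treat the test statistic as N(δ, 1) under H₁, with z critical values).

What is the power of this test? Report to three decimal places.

Power ≈ 0.949

Noncentrality parameter: δ = d·√n = 0.67 × √24 = 3.2823
One-sided α = 0.05 → critical value z_{0.05} = 1.645.
Power = P(Z > 1.645 − δ) = Φ(1.637) = 0.9492.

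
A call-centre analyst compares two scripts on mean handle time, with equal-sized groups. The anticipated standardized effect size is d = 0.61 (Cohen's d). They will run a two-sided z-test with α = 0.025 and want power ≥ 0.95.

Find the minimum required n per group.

For power 0.95 need Φ(δ − z_{0.0125}) = 0.95, so δ = z_{0.0125} + z_{0.05} = 2.241 + 1.645 = 3.886.
(The Φ(−δ − z_{α/2}) term is vanishingly small for δ > 0 and is dropped in the standard sample-size formula.)
δ = d·√(n/2) ⇒ n = 2(δ/d)² = 2 × (3.886 / 0.61)² = 81.18.
Rounding up, n = 82 per group.

n = 82 per group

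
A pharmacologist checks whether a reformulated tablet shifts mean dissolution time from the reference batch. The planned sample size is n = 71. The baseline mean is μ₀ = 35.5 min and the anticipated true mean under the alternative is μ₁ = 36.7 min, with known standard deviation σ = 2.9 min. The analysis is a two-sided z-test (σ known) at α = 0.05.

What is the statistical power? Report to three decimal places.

Standardized effect: d = |μ₁ − μ₀| / σ = |36.7 − 35.5| / 2.9 = 0.4138
Noncentrality parameter: δ = d·√n = 0.4138 × √71 = 3.4867
Two-sided α = 0.05 → critical value z_{0.025} = 1.960.
Power = Φ(δ − 1.960) + Φ(−δ − 1.960) = Φ(1.527) + Φ(-5.447) = 0.9366 + 0.0000 = 0.9366.

Power ≈ 0.937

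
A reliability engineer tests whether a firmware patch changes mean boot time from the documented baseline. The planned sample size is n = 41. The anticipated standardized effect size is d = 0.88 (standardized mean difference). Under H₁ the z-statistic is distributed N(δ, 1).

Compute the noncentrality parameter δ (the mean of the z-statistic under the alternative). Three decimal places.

δ ≈ 5.635

δ = d·√n = 0.88 × √41 = 5.6347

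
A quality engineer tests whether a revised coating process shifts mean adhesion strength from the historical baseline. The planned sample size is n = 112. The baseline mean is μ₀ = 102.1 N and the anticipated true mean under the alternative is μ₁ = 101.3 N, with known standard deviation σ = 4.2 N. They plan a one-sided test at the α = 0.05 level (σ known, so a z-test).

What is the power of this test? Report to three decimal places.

Standardized effect: d = |μ₁ − μ₀| / σ = |101.3 − 102.1| / 4.2 = 0.1905
Noncentrality parameter: δ = d·√n = 0.1905 × √112 = 2.0158
One-sided α = 0.05 → critical value z_{0.05} = 1.645.
Power = P(Z > 1.645 − δ) = Φ(0.371) = 0.6447.

Power ≈ 0.645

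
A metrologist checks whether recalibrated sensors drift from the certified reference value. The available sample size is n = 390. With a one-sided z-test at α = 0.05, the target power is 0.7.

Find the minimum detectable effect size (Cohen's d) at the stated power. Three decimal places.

d ≈ 0.110

Required noncentrality: δ = z_{0.05} + z_{0.30} = 1.645 + 0.524 = 2.169.
δ = d·√n ⇒ d = δ/√n = 2.169/√390 = 0.1098.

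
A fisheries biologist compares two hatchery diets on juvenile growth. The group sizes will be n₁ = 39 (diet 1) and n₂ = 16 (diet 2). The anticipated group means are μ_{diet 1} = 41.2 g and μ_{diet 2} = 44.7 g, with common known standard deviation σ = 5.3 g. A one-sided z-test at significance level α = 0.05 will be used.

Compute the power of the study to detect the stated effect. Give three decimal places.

Power ≈ 0.719

Standardized effect: d = |μ_{diet 1} − μ_{diet 2}| / σ = |41.2 − 44.7| / 5.3 = 0.6604
Noncentrality parameter: δ = d / √(1/n₁ + 1/n₂) = 0.6604 / √(1/39 + 1/16) = 2.2244
One-sided α = 0.05 → critical value z_{0.05} = 1.645.
Power = Φ(δ − 1.645) = Φ(0.579) = 0.7189.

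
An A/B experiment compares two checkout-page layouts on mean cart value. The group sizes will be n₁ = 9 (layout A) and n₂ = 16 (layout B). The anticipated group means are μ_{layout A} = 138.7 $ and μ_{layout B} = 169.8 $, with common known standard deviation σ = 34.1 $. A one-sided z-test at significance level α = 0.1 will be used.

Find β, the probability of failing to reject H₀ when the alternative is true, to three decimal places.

β ≈ 0.182

Standardized effect: d = |μ_{layout A} − μ_{layout B}| / σ = |138.7 − 169.8| / 34.1 = 0.9120
Noncentrality parameter: δ = d / √(1/n₁ + 1/n₂) = 0.9120 / √(1/9 + 1/16) = 2.1889
One-sided α = 0.1 → critical value z_{0.1} = 1.282.
Power = P(Z > 1.282 − δ) = Φ(0.907) = 0.8179.
Type II error: β = 1 − power = 1 − 0.8179 = 0.1821.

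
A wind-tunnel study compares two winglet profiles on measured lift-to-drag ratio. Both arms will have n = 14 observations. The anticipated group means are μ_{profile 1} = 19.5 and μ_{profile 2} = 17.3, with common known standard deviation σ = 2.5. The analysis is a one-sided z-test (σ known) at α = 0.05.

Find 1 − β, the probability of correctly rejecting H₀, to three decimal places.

Power ≈ 0.753

Standardized effect: d = |μ_{profile 1} − μ_{profile 2}| / σ = |19.5 − 17.3| / 2.5 = 0.8800
Noncentrality parameter: δ = d·√(n/2) = 0.8800 × √(14/2) = 2.3283
One-sided α = 0.05 → critical value z_{0.05} = 1.645.
Power = Φ(δ − 1.645) = Φ(0.683) = 0.7528.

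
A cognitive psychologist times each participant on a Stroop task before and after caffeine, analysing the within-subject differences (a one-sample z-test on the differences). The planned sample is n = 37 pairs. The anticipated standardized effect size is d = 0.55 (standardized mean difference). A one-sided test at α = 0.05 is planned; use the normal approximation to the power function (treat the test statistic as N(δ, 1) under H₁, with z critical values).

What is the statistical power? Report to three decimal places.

Power ≈ 0.955

Noncentrality parameter: δ = d·√n = 0.55 × √37 = 3.3455
One-sided α = 0.05 → critical value z_{0.05} = 1.645.
Power = P(Z > 1.645 − δ) = Φ(1.701) = 0.9555.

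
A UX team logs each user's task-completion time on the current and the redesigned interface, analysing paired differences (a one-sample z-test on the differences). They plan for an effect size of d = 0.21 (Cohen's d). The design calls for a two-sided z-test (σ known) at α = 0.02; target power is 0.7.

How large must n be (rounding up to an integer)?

n = 185

Set Φ(δ − 2.326) = 0.7; then δ − 2.326 = Φ⁻¹(0.7) = 0.524, giving δ = 2.851.
(For δ > 0 the lower-tail rejection region contributes negligibly to power, so the one-term inversion is standard.)
δ = d·√n ⇒ n = (δ/d)² = (2.851 / 0.21)² = 184.28.
Rounding up, n = 185.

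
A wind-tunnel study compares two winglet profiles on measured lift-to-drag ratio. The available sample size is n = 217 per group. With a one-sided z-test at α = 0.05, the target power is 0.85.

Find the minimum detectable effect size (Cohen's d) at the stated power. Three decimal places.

d ≈ 0.257

Required noncentrality: δ = z_{0.05} + z_{0.15} = 1.645 + 1.036 = 2.681.
δ = d·√(n/2) ⇒ d = δ/√(n/2) = 2.681/√(217/2) = 0.2574.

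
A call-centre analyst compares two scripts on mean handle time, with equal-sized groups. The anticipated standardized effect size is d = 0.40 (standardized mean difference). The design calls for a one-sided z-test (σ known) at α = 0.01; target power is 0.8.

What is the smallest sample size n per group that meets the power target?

n = 126 per group

For power 0.8 need Φ(δ − z_{0.01}) = 0.8, so δ = z_{0.01} + z_{0.20} = 2.326 + 0.842 = 3.168.
δ = d·√(n/2) ⇒ n = 2(δ/d)² = 2 × (3.168 / 0.40)² = 125.45.
Round up to the next whole unit.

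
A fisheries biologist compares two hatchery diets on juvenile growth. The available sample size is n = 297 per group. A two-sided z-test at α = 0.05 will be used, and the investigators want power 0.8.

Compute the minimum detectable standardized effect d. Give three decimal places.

Need Φ(δ − 1.960) = 0.8, so δ = 1.960 + 0.842 = 2.802.
(Lower-tail contribution to power is negligible for δ > 0.)
δ = d·√(n/2) ⇒ d = δ/√(n/2) = 2.802/√(297/2) = 0.2299.

d ≈ 0.230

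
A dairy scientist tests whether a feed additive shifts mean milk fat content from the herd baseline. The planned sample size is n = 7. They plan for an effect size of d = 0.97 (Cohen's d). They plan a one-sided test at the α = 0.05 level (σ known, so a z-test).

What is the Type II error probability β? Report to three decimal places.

β ≈ 0.178

Noncentrality parameter: δ = d·√n = 0.97 × √7 = 2.5664
Critical value for a one-sided test at α = 0.05: z_α = 1.645.
Power = Φ(δ − 1.645) = Φ(0.922) = 0.8216.
Type II error: β = 1 − power = 1 − 0.8216 = 0.1784.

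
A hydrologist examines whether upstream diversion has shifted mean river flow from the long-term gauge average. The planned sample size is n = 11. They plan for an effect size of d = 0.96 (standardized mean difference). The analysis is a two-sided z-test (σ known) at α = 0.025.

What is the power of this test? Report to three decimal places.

Noncentrality parameter: δ = d·√n = 0.96 × √11 = 3.1840
Critical value for a two-sided test at α = 0.025: z_{α/2} = 2.241.
Power = Φ(δ − 2.241) + Φ(−δ − 2.241) = Φ(0.943) + Φ(-5.425) = 0.8270 + 0.0000 = 0.8270.

Power ≈ 0.827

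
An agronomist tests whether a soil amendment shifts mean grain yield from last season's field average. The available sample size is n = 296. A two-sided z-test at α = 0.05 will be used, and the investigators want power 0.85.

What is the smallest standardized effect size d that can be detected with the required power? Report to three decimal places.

Required noncentrality: δ = z_{0.025} + z_{0.15} = 1.960 + 1.036 = 2.996.
(Lower-tail contribution to power is negligible for δ > 0.)
δ = d·√n ⇒ d = δ/√n = 2.996/√296 = 0.1742.

d ≈ 0.174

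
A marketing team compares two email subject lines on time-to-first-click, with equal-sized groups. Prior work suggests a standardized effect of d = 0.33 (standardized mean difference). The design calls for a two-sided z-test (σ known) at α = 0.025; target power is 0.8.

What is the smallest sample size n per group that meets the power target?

n = 175 per group

For power 0.8 need Φ(δ − z_{0.0125}) = 0.8, so δ = z_{0.0125} + z_{0.20} = 2.241 + 0.842 = 3.083.
(The Φ(−δ − z_{α/2}) term is vanishingly small for δ > 0 and is dropped in the standard sample-size formula.)
δ = d·√(n/2) ⇒ n = 2(δ/d)² = 2 × (3.083 / 0.33)² = 174.56.
Rounding up, n = 175 per group.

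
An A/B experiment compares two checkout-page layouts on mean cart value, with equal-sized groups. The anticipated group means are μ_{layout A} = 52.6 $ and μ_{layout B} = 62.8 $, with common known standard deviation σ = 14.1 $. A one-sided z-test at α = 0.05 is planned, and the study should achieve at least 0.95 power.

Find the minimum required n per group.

Standardized effect: d = |μ_{layout A} − μ_{layout B}| / σ = |52.6 − 62.8| / 14.1 = 0.7234
Set Φ(δ − 1.645) = 0.95; then δ − 1.645 = Φ⁻¹(0.95) = 1.645, giving δ = 3.290.
δ = d·√(n/2) ⇒ n = 2(δ/d)² = 2 × (3.290 / 0.7234)² = 41.36.
Rounding up, n = 42 per group.

n = 42 per group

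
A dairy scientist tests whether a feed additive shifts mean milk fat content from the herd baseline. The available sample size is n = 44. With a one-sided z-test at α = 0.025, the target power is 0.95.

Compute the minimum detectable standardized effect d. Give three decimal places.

d ≈ 0.543

Need Φ(δ − 1.960) = 0.95, so δ = 1.960 + 1.645 = 3.605.
δ = d·√n ⇒ d = δ/√n = 3.605/√44 = 0.5434.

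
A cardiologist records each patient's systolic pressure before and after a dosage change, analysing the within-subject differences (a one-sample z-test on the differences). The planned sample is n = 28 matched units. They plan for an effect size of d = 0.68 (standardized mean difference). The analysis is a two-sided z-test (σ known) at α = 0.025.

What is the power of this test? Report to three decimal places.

Power ≈ 0.913

Noncentrality parameter: δ = d·√n = 0.68 × √28 = 3.5982
Two-sided α = 0.025 → critical value z_{0.0125} = 2.241.
Power = Φ(δ − 2.241) + Φ(−δ − 2.241) = Φ(1.357) + Φ(-5.840) = 0.9126 + 0.0000 = 0.9126.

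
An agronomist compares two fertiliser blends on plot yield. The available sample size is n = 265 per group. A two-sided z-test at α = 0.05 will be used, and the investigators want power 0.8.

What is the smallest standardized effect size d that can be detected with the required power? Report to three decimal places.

d ≈ 0.243

Required noncentrality: δ = z_{0.025} + z_{0.20} = 1.960 + 0.842 = 2.802.
(Lower-tail contribution to power is negligible for δ > 0.)
δ = d·√(n/2) ⇒ d = δ/√(n/2) = 2.802/√(265/2) = 0.2434.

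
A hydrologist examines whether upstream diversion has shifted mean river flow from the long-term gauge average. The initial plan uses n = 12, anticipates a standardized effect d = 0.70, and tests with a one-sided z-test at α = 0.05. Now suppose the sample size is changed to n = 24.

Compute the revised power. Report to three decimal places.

With n = 24: δ = d·√n = 0.70 × √24 = 3.4293. Critical value z_{0.05} = 1.645.
Revised power = Φ(δ − 1.645) = Φ(1.784) = 0.9628.

Power ≈ 0.963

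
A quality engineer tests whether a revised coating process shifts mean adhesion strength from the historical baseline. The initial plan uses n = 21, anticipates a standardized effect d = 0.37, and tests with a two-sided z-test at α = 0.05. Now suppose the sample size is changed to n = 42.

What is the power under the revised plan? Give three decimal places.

With n = 42: δ = d·√n = 0.37 × √42 = 2.3979. Critical value z_{0.025} = 1.960.
Revised power = Φ(δ − 1.960) + Φ(−δ − 1.960) = Φ(0.438) + Φ(-4.358) = 0.6693 + 0.0000 = 0.6693.

Power ≈ 0.669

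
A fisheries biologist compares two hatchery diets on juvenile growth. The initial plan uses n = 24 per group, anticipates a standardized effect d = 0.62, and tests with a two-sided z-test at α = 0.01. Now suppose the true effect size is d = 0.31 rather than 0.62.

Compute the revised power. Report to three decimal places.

With d = 0.31: δ = d·√(n/2) = 0.31 × √(24/2) = 1.0739. Critical value z_{0.005} = 2.576.
Revised power = Φ(δ − 2.576) + Φ(−δ − 2.576) = Φ(-1.502) + Φ(-3.650) = 0.0666 + 0.0001 = 0.0667.

Power ≈ 0.067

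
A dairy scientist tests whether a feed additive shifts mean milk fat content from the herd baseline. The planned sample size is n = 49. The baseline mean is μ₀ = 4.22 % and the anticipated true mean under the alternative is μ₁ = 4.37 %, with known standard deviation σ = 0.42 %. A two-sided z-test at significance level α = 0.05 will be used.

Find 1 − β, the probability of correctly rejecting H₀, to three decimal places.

Standardized effect: d = |μ₁ − μ₀| / σ = |4.37 − 4.22| / 0.42 = 0.3571
Noncentrality parameter: δ = d·√n = 0.3571 × √49 = 2.5000
Two-sided α = 0.05 → critical value z_{0.025} = 1.960.
Power = Φ(δ − 1.960) + Φ(−δ − 1.960) = Φ(0.540) + Φ(-4.460) = 0.7054 + 0.0000 = 0.7054.

Power ≈ 0.705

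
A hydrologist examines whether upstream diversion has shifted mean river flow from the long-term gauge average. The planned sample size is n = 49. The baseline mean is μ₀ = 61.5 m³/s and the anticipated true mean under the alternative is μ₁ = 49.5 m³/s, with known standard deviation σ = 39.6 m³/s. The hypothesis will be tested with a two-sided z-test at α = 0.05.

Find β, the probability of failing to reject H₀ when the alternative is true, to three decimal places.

β ≈ 0.436

Standardized effect: d = |μ₁ − μ₀| / σ = |49.5 − 61.5| / 39.6 = 0.3030
Noncentrality parameter: δ = d·√n = 0.3030 × √49 = 2.1212
Two-sided α = 0.05 → critical value z_{0.025} = 1.960.
Power = Φ(δ − 1.960) + Φ(−δ − 1.960) = Φ(0.161) + Φ(-4.081) = 0.5641 + 0.0000 = 0.5641.
Type II error: β = 1 − power = 1 − 0.5641 = 0.4359.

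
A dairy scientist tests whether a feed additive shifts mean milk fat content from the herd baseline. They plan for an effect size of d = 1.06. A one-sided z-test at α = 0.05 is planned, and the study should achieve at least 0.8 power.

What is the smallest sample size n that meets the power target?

Set Φ(δ − 1.645) = 0.8; then δ − 1.645 = Φ⁻¹(0.8) = 0.842, giving δ = 2.486.
δ = d·√n ⇒ n = (δ/d)² = (2.486 / 1.06)² = 5.50.
Rounding up, n = 6.

n = 6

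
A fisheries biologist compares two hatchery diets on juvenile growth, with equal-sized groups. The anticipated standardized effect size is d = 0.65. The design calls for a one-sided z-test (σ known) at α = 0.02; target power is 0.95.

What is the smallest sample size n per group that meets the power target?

n = 65 per group

For power 0.95 need Φ(δ − z_{0.02}) = 0.95, so δ = z_{0.02} + z_{0.05} = 2.054 + 1.645 = 3.699.
δ = d·√(n/2) ⇒ n = 2(δ/d)² = 2 × (3.699 / 0.65)² = 64.76.
Round up to the next whole unit.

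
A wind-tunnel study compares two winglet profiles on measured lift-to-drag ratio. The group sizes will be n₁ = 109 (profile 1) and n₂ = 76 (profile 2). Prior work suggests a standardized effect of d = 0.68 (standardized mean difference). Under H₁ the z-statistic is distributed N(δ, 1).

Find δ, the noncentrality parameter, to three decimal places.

δ ≈ 4.550

The noncentrality parameter scales effect size by the design's sample-size factor: δ = d / √(1/n₁ + 1/n₂) = 0.68 / √(1/109 + 1/76) = 4.5503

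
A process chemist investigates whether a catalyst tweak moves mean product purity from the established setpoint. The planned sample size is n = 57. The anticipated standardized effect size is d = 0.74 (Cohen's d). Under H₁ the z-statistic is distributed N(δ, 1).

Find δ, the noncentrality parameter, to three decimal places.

δ = d·√n = 0.74 × √57 = 5.5869

δ ≈ 5.587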